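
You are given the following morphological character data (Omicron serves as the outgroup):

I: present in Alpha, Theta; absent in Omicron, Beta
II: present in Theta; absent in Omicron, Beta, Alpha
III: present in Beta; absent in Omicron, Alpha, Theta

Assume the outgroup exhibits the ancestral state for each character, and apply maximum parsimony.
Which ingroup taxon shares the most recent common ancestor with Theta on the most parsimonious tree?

The outgroup has state 'absent' for every character, so 'present' is the derived state throughout.
I: derived state 'present' in Alpha and Theta only — synapomorphy for {Alpha, Theta}.
II: derived state 'present' in Theta only — an autapomorphy, so it tells us nothing about relationships among taxa.
III (derived state 'present') is unique to Beta (autapomorphy; uninformative for grouping).
Most parsimonious ingroup topology: (Beta,(Alpha,Theta)).
Theta and Alpha form a cherry on this tree, so they are sister taxa.

Alpha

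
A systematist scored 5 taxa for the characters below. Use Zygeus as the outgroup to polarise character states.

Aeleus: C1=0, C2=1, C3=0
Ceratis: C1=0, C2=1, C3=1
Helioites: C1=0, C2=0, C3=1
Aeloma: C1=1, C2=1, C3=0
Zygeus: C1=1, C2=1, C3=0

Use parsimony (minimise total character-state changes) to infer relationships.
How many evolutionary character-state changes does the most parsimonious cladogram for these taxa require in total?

Character polarity is set by the outgroup: the derived state is whichever differs from the outgroup's state, so for C1, C2 the derived state is '0', and for the remaining characters it is '1'.
C1: derived state '0' in Aeleus, Ceratis, and Helioites only — synapomorphy for {Aeleus, Ceratis, Helioites}.
C2 (derived state '0') is unique to Helioites (autapomorphy; uninformative for grouping).
Only Ceratis and Helioites show the derived state '1' for C3, supporting them as a clade.
Most parsimonious ingroup topology: (((Helioites,Ceratis),Aeleus),Aeloma).
Changes per character on this tree: C1: 1; C2: 1; C3: 1.
Total = 3.

3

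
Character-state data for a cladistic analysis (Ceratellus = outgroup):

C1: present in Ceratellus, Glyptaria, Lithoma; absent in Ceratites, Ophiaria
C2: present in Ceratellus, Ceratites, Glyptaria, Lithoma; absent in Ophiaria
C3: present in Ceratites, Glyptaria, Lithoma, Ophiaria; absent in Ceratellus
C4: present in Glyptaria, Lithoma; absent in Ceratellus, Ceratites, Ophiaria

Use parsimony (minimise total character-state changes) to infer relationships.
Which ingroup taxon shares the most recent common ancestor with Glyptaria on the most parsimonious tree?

Character polarity is set by the outgroup: the derived state is whichever differs from the outgroup's state, so for C1, C2 the derived state is 'absent', and for the remaining characters it is 'present'.
Only Ceratites and Ophiaria show the derived state 'absent' for C1, supporting them as a clade.
C2 (derived state 'absent') is unique to Ophiaria (autapomorphy; uninformative for grouping).
C3 (derived state 'present') is shared by all ingroup taxa — unites the whole ingroup.
Only Glyptaria and Lithoma show the derived state 'present' for C4, supporting them as a clade.
Most parsimonious ingroup topology: ((Ceratites,Ophiaria),(Glyptaria,Lithoma)).
Glyptaria and Lithoma form a cherry on this tree, so they are sister taxa.

Lithoma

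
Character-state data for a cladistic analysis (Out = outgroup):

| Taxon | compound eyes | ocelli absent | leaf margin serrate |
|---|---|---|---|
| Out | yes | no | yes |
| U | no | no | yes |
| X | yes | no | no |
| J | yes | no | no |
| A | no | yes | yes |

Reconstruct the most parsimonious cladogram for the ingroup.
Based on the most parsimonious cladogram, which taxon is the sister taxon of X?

J

Character polarity is set by the outgroup: the derived state is whichever differs from the outgroup's state, so for compound eyes, leaf margin serrate the derived state is 'no', and for the remaining characters it is 'yes'.
Only A and U show the derived state 'no' for compound eyes, supporting them as a clade.
ocelli absent: derived state 'yes' in A only — an autapomorphy, so it tells us nothing about relationships among taxa.
Only J and X show the derived state 'no' for leaf margin serrate, supporting them as a clade.
Most parsimonious ingroup topology: ((U,A),(X,J)).
X and J form a cherry on this tree, so they are sister taxa.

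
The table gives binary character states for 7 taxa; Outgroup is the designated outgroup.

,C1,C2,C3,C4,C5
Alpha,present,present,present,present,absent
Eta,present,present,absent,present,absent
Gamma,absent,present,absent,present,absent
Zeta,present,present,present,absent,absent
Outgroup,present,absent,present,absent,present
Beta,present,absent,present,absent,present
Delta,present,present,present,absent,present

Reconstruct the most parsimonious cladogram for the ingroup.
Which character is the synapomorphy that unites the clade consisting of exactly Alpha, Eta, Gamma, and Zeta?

C5

Character polarity is set by the outgroup: the derived state is whichever differs from the outgroup's state, so for C1, C3, C5 the derived state is 'absent', and for the remaining characters it is 'present'.
C1 (derived state 'absent') is unique to Gamma (autapomorphy; uninformative for grouping).
C2 (derived state 'present') is shared by Alpha, Delta, Eta, Gamma, and Zeta — a synapomorphy uniting that clade.
C3 (derived state 'absent') is shared by Eta and Gamma — a synapomorphy uniting that clade.
C4 (derived state 'present') is shared by Alpha, Eta, and Gamma — a synapomorphy uniting that clade.
C5 (derived state 'absent') is shared by Alpha, Eta, Gamma, and Zeta — a synapomorphy uniting that clade.
Most parsimonious ingroup topology: (Beta,((((Gamma,Eta),Alpha),Zeta),Delta)).
The clade {Alpha, Eta, Gamma, Zeta} is supported by C5: its derived state 'absent' occurs in exactly those taxa and in no other taxon (including the outgroup).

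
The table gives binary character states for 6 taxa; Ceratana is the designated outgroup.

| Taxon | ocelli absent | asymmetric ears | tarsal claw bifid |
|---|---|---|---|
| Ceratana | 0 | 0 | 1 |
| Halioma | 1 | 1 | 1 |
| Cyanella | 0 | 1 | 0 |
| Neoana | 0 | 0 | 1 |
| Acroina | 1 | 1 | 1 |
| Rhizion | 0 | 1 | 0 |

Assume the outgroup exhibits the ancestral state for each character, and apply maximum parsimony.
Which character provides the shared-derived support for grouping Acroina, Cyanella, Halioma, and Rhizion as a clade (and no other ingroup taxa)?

Character polarity is set by the outgroup: the derived state is whichever differs from the outgroup's state, so for tarsal claw bifid the derived state is '0', and for the remaining characters it is '1'.
ocelli absent (derived state '1') is shared by Acroina and Halioma — a synapomorphy uniting that clade.
asymmetric ears (derived state '1') is shared by Acroina, Cyanella, Halioma, and Rhizion — a synapomorphy uniting that clade.
tarsal claw bifid (derived state '0') is shared by Cyanella and Rhizion — a synapomorphy uniting that clade.
Most parsimonious ingroup topology: (((Halioma,Acroina),(Cyanella,Rhizion)),Neoana).
The clade {Acroina, Cyanella, Halioma, Rhizion} is supported by asymmetric ears: its derived state '1' occurs in exactly those taxa and in no other taxon (including the outgroup).

asymmetric ears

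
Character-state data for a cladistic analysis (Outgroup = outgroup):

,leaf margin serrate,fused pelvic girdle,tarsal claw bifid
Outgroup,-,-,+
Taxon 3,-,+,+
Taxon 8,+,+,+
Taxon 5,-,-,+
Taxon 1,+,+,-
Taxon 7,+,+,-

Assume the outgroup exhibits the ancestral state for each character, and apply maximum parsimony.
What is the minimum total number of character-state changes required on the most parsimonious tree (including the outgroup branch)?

3

Character polarity is set by the outgroup: the derived state is whichever differs from the outgroup's state, so for tarsal claw bifid the derived state is '-', and for the remaining characters it is '+'.
leaf margin serrate: derived state '+' in Taxon 1, Taxon 7, and Taxon 8 only — synapomorphy for {Taxon 1, Taxon 7, Taxon 8}.
fused pelvic girdle: derived state '+' in Taxon 1, Taxon 3, Taxon 7, and Taxon 8 only — synapomorphy for {Taxon 1, Taxon 3, Taxon 7, Taxon 8}.
tarsal claw bifid: derived state '-' in Taxon 1 and Taxon 7 only — synapomorphy for {Taxon 1, Taxon 7}.
Most parsimonious ingroup topology: ((Taxon 3,(Taxon 8,(Taxon 1,Taxon 7))),Taxon 5).
Changes per character on this tree: leaf margin serrate: 1; fused pelvic girdle: 1; tarsal claw bifid: 1.
Total = 3.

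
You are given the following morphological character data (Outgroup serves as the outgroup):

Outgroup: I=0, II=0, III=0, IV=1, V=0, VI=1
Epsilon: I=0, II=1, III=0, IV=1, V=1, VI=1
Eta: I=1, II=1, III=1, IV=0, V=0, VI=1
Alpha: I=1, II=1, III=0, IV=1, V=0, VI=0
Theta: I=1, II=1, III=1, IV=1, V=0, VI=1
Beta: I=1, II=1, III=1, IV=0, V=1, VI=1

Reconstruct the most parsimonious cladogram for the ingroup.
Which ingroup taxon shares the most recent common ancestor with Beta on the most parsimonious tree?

Character polarity is set by the outgroup: the derived state is whichever differs from the outgroup's state, so for IV, VI the derived state is '0', and for the remaining characters it is '1'.
Only Alpha, Beta, Eta, and Theta show the derived state '1' for I, supporting them as a clade.
All ingroup taxa share the derived state '1' for II; it defines the ingroup but does not resolve relationships within it.
III: derived state '1' in Beta, Eta, and Theta only — synapomorphy for {Beta, Eta, Theta}.
Only Beta and Eta show the derived state '0' for IV, supporting them as a clade.
V groups Beta and Epsilon, which is incompatible with the clades supported by the remaining characters; treating it as convergent (homoplasy) costs fewer steps than any alternative tree.
VI: derived state '0' in Alpha only — an autapomorphy, so it tells us nothing about relationships among taxa.
Most parsimonious ingroup topology: (Epsilon,(((Eta,Beta),Theta),Alpha)).
Beta and Eta form a cherry on this tree, so they are sister taxa.

Eta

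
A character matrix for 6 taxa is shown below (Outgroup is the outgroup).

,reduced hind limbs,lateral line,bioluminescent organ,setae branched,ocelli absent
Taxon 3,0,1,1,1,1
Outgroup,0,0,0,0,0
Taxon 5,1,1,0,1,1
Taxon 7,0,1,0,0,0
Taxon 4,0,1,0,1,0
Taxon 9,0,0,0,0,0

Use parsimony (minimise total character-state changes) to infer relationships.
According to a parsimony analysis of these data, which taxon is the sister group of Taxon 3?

Taxon 5

The outgroup has state '0' for every character, so '1' is the derived state throughout.
reduced hind limbs: derived state '1' in Taxon 5 only — an autapomorphy, so it tells us nothing about relationships among taxa.
lateral line: derived state '1' in Taxon 3, Taxon 4, Taxon 5, and Taxon 7 only — synapomorphy for {Taxon 3, Taxon 4, Taxon 5, Taxon 7}.
bioluminescent organ (derived state '1') is unique to Taxon 3 (autapomorphy; uninformative for grouping).
setae branched (derived state '1') is shared by Taxon 3, Taxon 4, and Taxon 5 — a synapomorphy uniting that clade.
ocelli absent: derived state '1' in Taxon 3 and Taxon 5 only — synapomorphy for {Taxon 3, Taxon 5}.
Most parsimonious ingroup topology: ((Taxon 7,(Taxon 4,(Taxon 3,Taxon 5))),Taxon 9).
Taxon 3 and Taxon 5 form a cherry on this tree, so they are sister taxa.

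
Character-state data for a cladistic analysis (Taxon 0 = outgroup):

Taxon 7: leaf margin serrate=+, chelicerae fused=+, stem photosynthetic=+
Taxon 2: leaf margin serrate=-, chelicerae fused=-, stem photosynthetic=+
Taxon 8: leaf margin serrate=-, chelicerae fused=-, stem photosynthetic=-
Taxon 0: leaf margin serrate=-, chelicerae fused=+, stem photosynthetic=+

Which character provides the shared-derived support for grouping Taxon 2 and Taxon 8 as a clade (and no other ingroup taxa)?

chelicerae fused

Character polarity is set by the outgroup: the derived state is whichever differs from the outgroup's state, so for chelicerae fused, stem photosynthetic the derived state is '-', and for the remaining characters it is '+'.
leaf margin serrate (derived state '+') is unique to Taxon 7 (autapomorphy; uninformative for grouping).
Only Taxon 2 and Taxon 8 show the derived state '-' for chelicerae fused, supporting them as a clade.
stem photosynthetic: derived state '-' in Taxon 8 only — an autapomorphy, so it tells us nothing about relationships among taxa.
Most parsimonious ingroup topology: (Taxon 7,(Taxon 8,Taxon 2)).
The clade {Taxon 2, Taxon 8} is supported by chelicerae fused: its derived state '-' occurs in exactly those taxa and in no other taxon (including the outgroup).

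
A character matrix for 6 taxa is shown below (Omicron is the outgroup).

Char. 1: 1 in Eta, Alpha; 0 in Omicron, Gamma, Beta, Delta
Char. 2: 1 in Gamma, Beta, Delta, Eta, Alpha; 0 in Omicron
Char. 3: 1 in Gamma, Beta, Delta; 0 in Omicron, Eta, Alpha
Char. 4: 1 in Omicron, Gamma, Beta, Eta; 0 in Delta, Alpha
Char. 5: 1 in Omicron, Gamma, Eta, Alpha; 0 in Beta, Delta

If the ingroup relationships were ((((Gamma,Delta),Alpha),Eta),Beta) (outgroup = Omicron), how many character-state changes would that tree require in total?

9

Map each character onto ((((Gamma,Delta),Alpha),Eta),Beta) (rooted by Omicron) and count the minimum state changes it requires (Fitch parsimony):
Char. 1: 2; Char. 2: 1; Char. 3: 2; Char. 4: 2; Char. 5: 2.
Total tree length = 9.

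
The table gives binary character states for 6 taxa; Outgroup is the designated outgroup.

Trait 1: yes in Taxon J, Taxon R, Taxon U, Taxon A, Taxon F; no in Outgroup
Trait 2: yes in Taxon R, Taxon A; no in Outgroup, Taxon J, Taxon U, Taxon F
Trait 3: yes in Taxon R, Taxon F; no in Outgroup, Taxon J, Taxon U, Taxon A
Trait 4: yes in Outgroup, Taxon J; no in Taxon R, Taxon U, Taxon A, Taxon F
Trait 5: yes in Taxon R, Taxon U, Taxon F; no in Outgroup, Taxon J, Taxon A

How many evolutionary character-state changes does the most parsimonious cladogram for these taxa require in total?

6

Character polarity is set by the outgroup: the derived state is whichever differs from the outgroup's state, so for Trait 4 the derived state is 'no', and for the remaining characters it is 'yes'.
All ingroup taxa share the derived state 'yes' for Trait 1; it defines the ingroup but does not resolve relationships within it.
Trait 2 (state 'yes') occurs in Taxon A and Taxon R but conflicts with the nesting implied by the other characters — most parsimoniously interpreted as homoplasy.
Trait 3 (derived state 'yes') is shared by Taxon F and Taxon R — a synapomorphy uniting that clade.
Trait 4: derived state 'no' in Taxon A, Taxon F, Taxon R, and Taxon U only — synapomorphy for {Taxon A, Taxon F, Taxon R, Taxon U}.
Trait 5 (derived state 'yes') is shared by Taxon F, Taxon R, and Taxon U — a synapomorphy uniting that clade.
Most parsimonious ingroup topology: (Taxon J,(((Taxon R,Taxon F),Taxon U),Taxon A)).
Changes per character on this tree: Trait 1: 1; Trait 2: 2; Trait 3: 1; Trait 4: 1; Trait 5: 1.
Total = 6.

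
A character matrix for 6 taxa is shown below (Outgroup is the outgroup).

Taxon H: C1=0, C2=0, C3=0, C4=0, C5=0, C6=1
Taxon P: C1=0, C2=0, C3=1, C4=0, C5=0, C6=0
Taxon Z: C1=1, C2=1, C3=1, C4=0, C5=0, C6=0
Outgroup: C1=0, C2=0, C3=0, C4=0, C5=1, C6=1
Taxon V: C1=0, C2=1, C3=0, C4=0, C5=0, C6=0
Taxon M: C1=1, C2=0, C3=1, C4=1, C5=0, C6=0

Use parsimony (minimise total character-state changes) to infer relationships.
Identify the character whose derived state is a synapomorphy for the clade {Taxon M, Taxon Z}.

Character polarity is set by the outgroup: the derived state is whichever differs from the outgroup's state, so for C5, C6 the derived state is '0', and for the remaining characters it is '1'.
C1: derived state '1' in Taxon M and Taxon Z only — synapomorphy for {Taxon M, Taxon Z}.
C2 groups Taxon V and Taxon Z, which is incompatible with the clades supported by the remaining characters; treating it as convergent (homoplasy) costs fewer steps than any alternative tree.
C3 (derived state '1') is shared by Taxon M, Taxon P, and Taxon Z — a synapomorphy uniting that clade.
C4 (derived state '1') is unique to Taxon M (autapomorphy; uninformative for grouping).
C5 (derived state '0') is shared by all ingroup taxa — unites the whole ingroup.
C6: derived state '0' in Taxon M, Taxon P, Taxon V, and Taxon Z only — synapomorphy for {Taxon M, Taxon P, Taxon V, Taxon Z}.
Most parsimonious ingroup topology: ((((Taxon Z,Taxon M),Taxon P),Taxon V),Taxon H).
The clade {Taxon M, Taxon Z} is supported by C1: its derived state '1' occurs in exactly those taxa and in no other taxon (including the outgroup).

C1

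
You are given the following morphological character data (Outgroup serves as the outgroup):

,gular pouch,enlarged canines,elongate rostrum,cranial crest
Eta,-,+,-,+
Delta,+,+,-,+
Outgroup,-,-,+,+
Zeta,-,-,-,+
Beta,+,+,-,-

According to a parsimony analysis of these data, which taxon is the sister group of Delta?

Beta

Character polarity is set by the outgroup: the derived state is whichever differs from the outgroup's state, so for elongate rostrum, cranial crest the derived state is '-', and for the remaining characters it is '+'.
Only Beta and Delta show the derived state '+' for gular pouch, supporting them as a clade.
enlarged canines: derived state '+' in Beta, Delta, and Eta only — synapomorphy for {Beta, Delta, Eta}.
elongate rostrum (derived state '-') is shared by all ingroup taxa — unites the whole ingroup.
cranial crest (derived state '-') is unique to Beta (autapomorphy; uninformative for grouping).
Most parsimonious ingroup topology: ((Eta,(Beta,Delta)),Zeta).
Delta and Beta form a cherry on this tree, so they are sister taxa.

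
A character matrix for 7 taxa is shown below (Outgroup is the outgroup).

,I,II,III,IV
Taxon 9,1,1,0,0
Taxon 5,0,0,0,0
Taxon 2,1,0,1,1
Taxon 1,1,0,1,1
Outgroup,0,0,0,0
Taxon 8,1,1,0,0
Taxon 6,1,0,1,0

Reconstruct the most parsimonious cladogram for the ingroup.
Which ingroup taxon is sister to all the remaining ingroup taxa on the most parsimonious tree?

Taxon 5

The outgroup has state '0' for every character, so '1' is the derived state throughout.
I (derived state '1') is shared by Taxon 1, Taxon 2, Taxon 6, Taxon 8, and Taxon 9 — a synapomorphy uniting that clade.
II: derived state '1' in Taxon 8 and Taxon 9 only — synapomorphy for {Taxon 8, Taxon 9}.
Only Taxon 1, Taxon 2, and Taxon 6 show the derived state '1' for III, supporting them as a clade.
IV (derived state '1') is shared by Taxon 1 and Taxon 2 — a synapomorphy uniting that clade.
Most parsimonious ingroup topology: (((Taxon 9,Taxon 8),((Taxon 1,Taxon 2),Taxon 6)),Taxon 5).
Taxon 5 is sister to the clade containing all other ingroup taxa, so it is the earliest-diverging (most basal) ingroup lineage.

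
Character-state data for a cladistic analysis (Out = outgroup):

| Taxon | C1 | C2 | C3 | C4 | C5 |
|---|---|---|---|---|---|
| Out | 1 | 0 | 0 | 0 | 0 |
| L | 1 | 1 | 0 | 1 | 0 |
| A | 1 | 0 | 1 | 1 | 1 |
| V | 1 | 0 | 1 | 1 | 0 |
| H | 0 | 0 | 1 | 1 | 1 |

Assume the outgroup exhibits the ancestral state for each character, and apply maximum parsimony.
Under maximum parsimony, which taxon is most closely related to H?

A

Character polarity is set by the outgroup: the derived state is whichever differs from the outgroup's state, so for C1 the derived state is '0', and for the remaining characters it is '1'.
C1: derived state '0' in H only — an autapomorphy, so it tells us nothing about relationships among taxa.
C2 (derived state '1') is unique to L (autapomorphy; uninformative for grouping).
Only A, H, and V show the derived state '1' for C3, supporting them as a clade.
All ingroup taxa share the derived state '1' for C4; it defines the ingroup but does not resolve relationships within it.
C5 (derived state '1') is shared by A and H — a synapomorphy uniting that clade.
Most parsimonious ingroup topology: (L,((A,H),V)).
H and A form a cherry on this tree, so they are sister taxa.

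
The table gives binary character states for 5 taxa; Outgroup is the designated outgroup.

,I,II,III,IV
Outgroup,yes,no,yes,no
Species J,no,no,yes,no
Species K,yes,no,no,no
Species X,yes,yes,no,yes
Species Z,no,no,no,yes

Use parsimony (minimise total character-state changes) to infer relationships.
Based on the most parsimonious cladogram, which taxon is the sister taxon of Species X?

Species Z

Character polarity is set by the outgroup: the derived state is whichever differs from the outgroup's state, so for I, III the derived state is 'no', and for the remaining characters it is 'yes'.
I (state 'no') occurs in Species J and Species Z but conflicts with the nesting implied by the other characters — most parsimoniously interpreted as homoplasy.
II (derived state 'yes') is unique to Species X (autapomorphy; uninformative for grouping).
III: derived state 'no' in Species K, Species X, and Species Z only — synapomorphy for {Species K, Species X, Species Z}.
IV (derived state 'yes') is shared by Species X and Species Z — a synapomorphy uniting that clade.
Most parsimonious ingroup topology: (Species J,(Species K,(Species X,Species Z))).
Species X and Species Z form a cherry on this tree, so they are sister taxa.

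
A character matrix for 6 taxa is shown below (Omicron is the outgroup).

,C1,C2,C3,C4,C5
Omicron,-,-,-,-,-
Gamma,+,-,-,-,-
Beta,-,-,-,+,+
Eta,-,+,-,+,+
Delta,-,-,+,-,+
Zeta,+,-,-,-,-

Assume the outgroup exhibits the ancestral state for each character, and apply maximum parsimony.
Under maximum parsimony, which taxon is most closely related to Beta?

The outgroup has state '-' for every character, so '+' is the derived state throughout.
C1 (derived state '+') is shared by Gamma and Zeta — a synapomorphy uniting that clade.
C2: derived state '+' in Eta only — an autapomorphy, so it tells us nothing about relationships among taxa.
C3: derived state '+' in Delta only — an autapomorphy, so it tells us nothing about relationships among taxa.
C4: derived state '+' in Beta and Eta only — synapomorphy for {Beta, Eta}.
C5: derived state '+' in Beta, Delta, and Eta only — synapomorphy for {Beta, Delta, Eta}.
Most parsimonious ingroup topology: ((Gamma,Zeta),((Beta,Eta),Delta)).
Beta and Eta form a cherry on this tree, so they are sister taxa.

Eta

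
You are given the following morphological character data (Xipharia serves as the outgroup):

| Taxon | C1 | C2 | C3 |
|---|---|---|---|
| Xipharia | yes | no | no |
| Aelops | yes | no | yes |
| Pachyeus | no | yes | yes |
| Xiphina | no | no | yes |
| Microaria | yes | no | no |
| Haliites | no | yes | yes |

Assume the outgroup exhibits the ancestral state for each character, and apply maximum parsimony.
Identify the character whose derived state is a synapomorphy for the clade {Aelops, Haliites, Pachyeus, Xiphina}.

C3

Character polarity is set by the outgroup: the derived state is whichever differs from the outgroup's state, so for C1 the derived state is 'no', and for the remaining characters it is 'yes'.
C1 (derived state 'no') is shared by Haliites, Pachyeus, and Xiphina — a synapomorphy uniting that clade.
C2 (derived state 'yes') is shared by Haliites and Pachyeus — a synapomorphy uniting that clade.
C3 (derived state 'yes') is shared by Aelops, Haliites, Pachyeus, and Xiphina — a synapomorphy uniting that clade.
Most parsimonious ingroup topology: ((Aelops,((Pachyeus,Haliites),Xiphina)),Microaria).
The clade {Aelops, Haliites, Pachyeus, Xiphina} is supported by C3: its derived state 'yes' occurs in exactly those taxa and in no other taxon (including the outgroup).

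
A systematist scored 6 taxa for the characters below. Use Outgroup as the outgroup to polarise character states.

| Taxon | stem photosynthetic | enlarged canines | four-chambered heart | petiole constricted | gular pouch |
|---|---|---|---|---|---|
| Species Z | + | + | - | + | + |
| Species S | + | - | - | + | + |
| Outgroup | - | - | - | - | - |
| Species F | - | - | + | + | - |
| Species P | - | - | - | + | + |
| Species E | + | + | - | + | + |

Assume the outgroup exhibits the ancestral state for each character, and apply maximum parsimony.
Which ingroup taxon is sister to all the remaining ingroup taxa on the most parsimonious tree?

Species F

The outgroup has state '-' for every character, so '+' is the derived state throughout.
stem photosynthetic: derived state '+' in Species E, Species S, and Species Z only — synapomorphy for {Species E, Species S, Species Z}.
enlarged canines (derived state '+') is shared by Species E and Species Z — a synapomorphy uniting that clade.
four-chambered heart: derived state '+' in Species F only — an autapomorphy, so it tells us nothing about relationships among taxa.
petiole constricted (derived state '+') is shared by all ingroup taxa — unites the whole ingroup.
gular pouch: derived state '+' in Species E, Species P, Species S, and Species Z only — synapomorphy for {Species E, Species P, Species S, Species Z}.
Most parsimonious ingroup topology: ((((Species E,Species Z),Species S),Species P),Species F).
Species F is sister to the clade containing all other ingroup taxa, so it is the earliest-diverging (most basal) ingroup lineage.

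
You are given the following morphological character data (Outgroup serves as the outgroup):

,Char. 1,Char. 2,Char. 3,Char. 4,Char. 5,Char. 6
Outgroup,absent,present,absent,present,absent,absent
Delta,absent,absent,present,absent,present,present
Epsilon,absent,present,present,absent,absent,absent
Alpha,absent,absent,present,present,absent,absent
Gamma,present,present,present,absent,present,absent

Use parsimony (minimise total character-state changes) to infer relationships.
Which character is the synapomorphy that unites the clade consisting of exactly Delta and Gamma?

Char. 5

Character polarity is set by the outgroup: the derived state is whichever differs from the outgroup's state, so for Char. 2, Char. 4 the derived state is 'absent', and for the remaining characters it is 'present'.
Char. 1: derived state 'present' in Gamma only — an autapomorphy, so it tells us nothing about relationships among taxa.
Char. 2 (state 'absent') occurs in Alpha and Delta but conflicts with the nesting implied by the other characters — most parsimoniously interpreted as homoplasy.
Char. 3 (derived state 'present') is shared by all ingroup taxa — unites the whole ingroup.
Only Delta, Epsilon, and Gamma show the derived state 'absent' for Char. 4, supporting them as a clade.
Char. 5 (derived state 'present') is shared by Delta and Gamma — a synapomorphy uniting that clade.
Char. 6 (derived state 'present') is unique to Delta (autapomorphy; uninformative for grouping).
Most parsimonious ingroup topology: (((Delta,Gamma),Epsilon),Alpha).
The clade {Delta, Gamma} is supported by Char. 5: its derived state 'present' occurs in exactly those taxa and in no other taxon (including the outgroup).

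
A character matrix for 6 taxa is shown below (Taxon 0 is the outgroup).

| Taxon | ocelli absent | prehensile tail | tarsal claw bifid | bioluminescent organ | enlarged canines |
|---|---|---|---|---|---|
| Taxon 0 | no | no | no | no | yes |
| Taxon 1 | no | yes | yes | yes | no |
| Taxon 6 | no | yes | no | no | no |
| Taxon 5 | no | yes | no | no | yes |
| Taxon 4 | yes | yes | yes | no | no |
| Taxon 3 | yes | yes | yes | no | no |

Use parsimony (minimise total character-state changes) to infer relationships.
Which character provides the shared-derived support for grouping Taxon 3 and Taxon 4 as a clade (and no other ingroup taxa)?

ocelli absent

Character polarity is set by the outgroup: the derived state is whichever differs from the outgroup's state, so for enlarged canines the derived state is 'no', and for the remaining characters it is 'yes'.
ocelli absent (derived state 'yes') is shared by Taxon 3 and Taxon 4 — a synapomorphy uniting that clade.
prehensile tail (derived state 'yes') is shared by all ingroup taxa — unites the whole ingroup.
tarsal claw bifid: derived state 'yes' in Taxon 1, Taxon 3, and Taxon 4 only — synapomorphy for {Taxon 1, Taxon 3, Taxon 4}.
bioluminescent organ: derived state 'yes' in Taxon 1 only — an autapomorphy, so it tells us nothing about relationships among taxa.
Only Taxon 1, Taxon 3, Taxon 4, and Taxon 6 show the derived state 'no' for enlarged canines, supporting them as a clade.
Most parsimonious ingroup topology: (((Taxon 1,(Taxon 4,Taxon 3)),Taxon 6),Taxon 5).
The clade {Taxon 3, Taxon 4} is supported by ocelli absent: its derived state 'yes' occurs in exactly those taxa and in no other taxon (including the outgroup).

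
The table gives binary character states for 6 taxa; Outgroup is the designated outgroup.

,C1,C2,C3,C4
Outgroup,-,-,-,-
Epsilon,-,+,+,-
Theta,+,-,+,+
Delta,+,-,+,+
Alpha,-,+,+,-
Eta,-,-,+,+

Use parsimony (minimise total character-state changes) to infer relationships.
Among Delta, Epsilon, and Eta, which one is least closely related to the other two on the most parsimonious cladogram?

Epsilon

The outgroup has state '-' for every character, so '+' is the derived state throughout.
C1 (derived state '+') is shared by Delta and Theta — a synapomorphy uniting that clade.
Only Alpha and Epsilon show the derived state '+' for C2, supporting them as a clade.
C3 (derived state '+') is shared by all ingroup taxa — unites the whole ingroup.
Only Delta, Eta, and Theta show the derived state '+' for C4, supporting them as a clade.
Most parsimonious ingroup topology: ((Epsilon,Alpha),((Theta,Delta),Eta)).
Eta and Delta share a more recent common ancestor with each other than either does with Epsilon, so Epsilon is the least closely related of the three.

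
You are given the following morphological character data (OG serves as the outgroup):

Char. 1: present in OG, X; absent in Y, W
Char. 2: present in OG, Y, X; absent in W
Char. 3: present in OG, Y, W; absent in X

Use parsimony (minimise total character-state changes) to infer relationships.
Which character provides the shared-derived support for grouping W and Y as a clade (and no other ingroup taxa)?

Char. 1

The outgroup has state 'present' for every character, so 'absent' is the derived state throughout.
Only W and Y show the derived state 'absent' for Char. 1, supporting them as a clade.
Char. 2 (derived state 'absent') is unique to W (autapomorphy; uninformative for grouping).
Char. 3 (derived state 'absent') is unique to X (autapomorphy; uninformative for grouping).
Most parsimonious ingroup topology: ((Y,W),X).
The clade {W, Y} is supported by Char. 1: its derived state 'absent' occurs in exactly those taxa and in no other taxon (including the outgroup).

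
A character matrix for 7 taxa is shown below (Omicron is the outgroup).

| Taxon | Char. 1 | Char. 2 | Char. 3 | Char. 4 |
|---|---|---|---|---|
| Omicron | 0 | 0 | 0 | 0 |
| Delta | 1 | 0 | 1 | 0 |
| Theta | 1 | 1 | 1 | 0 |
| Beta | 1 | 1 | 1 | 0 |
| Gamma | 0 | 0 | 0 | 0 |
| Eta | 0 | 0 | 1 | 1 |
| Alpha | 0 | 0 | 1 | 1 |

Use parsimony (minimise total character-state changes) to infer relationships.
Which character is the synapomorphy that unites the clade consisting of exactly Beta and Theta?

The outgroup has state '0' for every character, so '1' is the derived state throughout.
Char. 1: derived state '1' in Beta, Delta, and Theta only — synapomorphy for {Beta, Delta, Theta}.
Char. 2 (derived state '1') is shared by Beta and Theta — a synapomorphy uniting that clade.
Char. 3 (derived state '1') is shared by Alpha, Beta, Delta, Eta, and Theta — a synapomorphy uniting that clade.
Char. 4: derived state '1' in Alpha and Eta only — synapomorphy for {Alpha, Eta}.
Most parsimonious ingroup topology: (((Delta,(Theta,Beta)),(Eta,Alpha)),Gamma).
The clade {Beta, Theta} is supported by Char. 2: its derived state '1' occurs in exactly those taxa and in no other taxon (including the outgroup).

Char. 2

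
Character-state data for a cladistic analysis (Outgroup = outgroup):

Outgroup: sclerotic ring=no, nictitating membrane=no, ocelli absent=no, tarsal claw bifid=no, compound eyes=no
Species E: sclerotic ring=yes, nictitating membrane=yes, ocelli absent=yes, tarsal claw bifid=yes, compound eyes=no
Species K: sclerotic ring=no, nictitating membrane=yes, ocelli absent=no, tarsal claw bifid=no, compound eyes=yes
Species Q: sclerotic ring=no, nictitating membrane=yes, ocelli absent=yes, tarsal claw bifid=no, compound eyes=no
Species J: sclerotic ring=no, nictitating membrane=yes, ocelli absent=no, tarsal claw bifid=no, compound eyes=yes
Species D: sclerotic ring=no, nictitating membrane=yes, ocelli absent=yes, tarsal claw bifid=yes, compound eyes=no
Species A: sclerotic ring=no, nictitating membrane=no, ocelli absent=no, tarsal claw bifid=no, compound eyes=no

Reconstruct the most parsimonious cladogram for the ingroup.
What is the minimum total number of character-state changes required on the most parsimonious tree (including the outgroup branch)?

The outgroup has state 'no' for every character, so 'yes' is the derived state throughout.
sclerotic ring (derived state 'yes') is unique to Species E (autapomorphy; uninformative for grouping).
Only Species D, Species E, Species J, Species K, and Species Q show the derived state 'yes' for nictitating membrane, supporting them as a clade.
Only Species D, Species E, and Species Q show the derived state 'yes' for ocelli absent, supporting them as a clade.
tarsal claw bifid: derived state 'yes' in Species D and Species E only — synapomorphy for {Species D, Species E}.
Only Species J and Species K show the derived state 'yes' for compound eyes, supporting them as a clade.
Most parsimonious ingroup topology: ((((Species E,Species D),Species Q),(Species K,Species J)),Species A).
Changes per character on this tree: sclerotic ring: 1; nictitating membrane: 1; ocelli absent: 1; tarsal claw bifid: 1; compound eyes: 1.
Total = 5.

5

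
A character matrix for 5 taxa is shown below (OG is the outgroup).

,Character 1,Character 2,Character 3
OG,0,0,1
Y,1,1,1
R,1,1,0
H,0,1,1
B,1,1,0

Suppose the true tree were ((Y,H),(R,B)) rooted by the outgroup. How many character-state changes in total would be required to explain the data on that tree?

4

Map each character onto ((Y,H),(R,B)) (rooted by OG) and count the minimum state changes it requires (Fitch parsimony):
Character 1: 2; Character 2: 1; Character 3: 1.
Total tree length = 4.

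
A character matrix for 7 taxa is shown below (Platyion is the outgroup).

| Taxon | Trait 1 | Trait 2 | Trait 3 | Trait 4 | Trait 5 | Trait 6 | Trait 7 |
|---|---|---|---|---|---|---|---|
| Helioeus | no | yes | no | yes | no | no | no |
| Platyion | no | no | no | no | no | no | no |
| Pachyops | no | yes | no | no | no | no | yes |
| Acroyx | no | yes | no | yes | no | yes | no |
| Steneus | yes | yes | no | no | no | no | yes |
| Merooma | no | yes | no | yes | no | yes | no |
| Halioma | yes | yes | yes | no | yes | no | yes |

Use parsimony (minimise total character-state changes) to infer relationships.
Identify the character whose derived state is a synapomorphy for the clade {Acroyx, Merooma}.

Trait 6

The outgroup has state 'no' for every character, so 'yes' is the derived state throughout.
Only Halioma and Steneus show the derived state 'yes' for Trait 1, supporting them as a clade.
Trait 2 (derived state 'yes') is shared by all ingroup taxa — unites the whole ingroup.
Trait 3 (derived state 'yes') is unique to Halioma (autapomorphy; uninformative for grouping).
Only Acroyx, Helioeus, and Merooma show the derived state 'yes' for Trait 4, supporting them as a clade.
Trait 5 (derived state 'yes') is unique to Halioma (autapomorphy; uninformative for grouping).
Trait 6 (derived state 'yes') is shared by Acroyx and Merooma — a synapomorphy uniting that clade.
Trait 7: derived state 'yes' in Halioma, Pachyops, and Steneus only — synapomorphy for {Halioma, Pachyops, Steneus}.
Most parsimonious ingroup topology: (((Halioma,Steneus),Pachyops),((Merooma,Acroyx),Helioeus)).
The clade {Acroyx, Merooma} is supported by Trait 6: its derived state 'yes' occurs in exactly those taxa and in no other taxon (including the outgroup).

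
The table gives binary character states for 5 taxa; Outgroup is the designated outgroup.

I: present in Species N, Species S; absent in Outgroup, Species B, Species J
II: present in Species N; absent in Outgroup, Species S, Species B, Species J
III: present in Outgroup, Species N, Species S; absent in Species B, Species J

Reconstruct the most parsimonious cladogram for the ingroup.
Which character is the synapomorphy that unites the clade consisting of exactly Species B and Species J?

III

Character polarity is set by the outgroup: the derived state is whichever differs from the outgroup's state, so for III the derived state is 'absent', and for the remaining characters it is 'present'.
Only Species N and Species S show the derived state 'present' for I, supporting them as a clade.
II (derived state 'present') is unique to Species N (autapomorphy; uninformative for grouping).
III: derived state 'absent' in Species B and Species J only — synapomorphy for {Species B, Species J}.
Most parsimonious ingroup topology: ((Species N,Species S),(Species B,Species J)).
The clade {Species B, Species J} is supported by III: its derived state 'absent' occurs in exactly those taxa and in no other taxon (including the outgroup).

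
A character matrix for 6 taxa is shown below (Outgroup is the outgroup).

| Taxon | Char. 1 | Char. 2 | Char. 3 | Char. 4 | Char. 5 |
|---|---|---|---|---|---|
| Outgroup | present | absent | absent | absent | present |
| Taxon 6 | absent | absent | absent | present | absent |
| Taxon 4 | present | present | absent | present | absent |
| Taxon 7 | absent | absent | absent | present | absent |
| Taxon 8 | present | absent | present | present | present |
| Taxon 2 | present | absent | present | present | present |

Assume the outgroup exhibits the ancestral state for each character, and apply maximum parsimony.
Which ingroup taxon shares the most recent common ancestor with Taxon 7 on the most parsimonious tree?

Character polarity is set by the outgroup: the derived state is whichever differs from the outgroup's state, so for Char. 1, Char. 5 the derived state is 'absent', and for the remaining characters it is 'present'.
Char. 1: derived state 'absent' in Taxon 6 and Taxon 7 only — synapomorphy for {Taxon 6, Taxon 7}.
Char. 2: derived state 'present' in Taxon 4 only — an autapomorphy, so it tells us nothing about relationships among taxa.
Char. 3: derived state 'present' in Taxon 2 and Taxon 8 only — synapomorphy for {Taxon 2, Taxon 8}.
All ingroup taxa share the derived state 'present' for Char. 4; it defines the ingroup but does not resolve relationships within it.
Char. 5: derived state 'absent' in Taxon 4, Taxon 6, and Taxon 7 only — synapomorphy for {Taxon 4, Taxon 6, Taxon 7}.
Most parsimonious ingroup topology: (((Taxon 6,Taxon 7),Taxon 4),(Taxon 8,Taxon 2)).
Taxon 7 and Taxon 6 form a cherry on this tree, so they are sister taxa.

Taxon 6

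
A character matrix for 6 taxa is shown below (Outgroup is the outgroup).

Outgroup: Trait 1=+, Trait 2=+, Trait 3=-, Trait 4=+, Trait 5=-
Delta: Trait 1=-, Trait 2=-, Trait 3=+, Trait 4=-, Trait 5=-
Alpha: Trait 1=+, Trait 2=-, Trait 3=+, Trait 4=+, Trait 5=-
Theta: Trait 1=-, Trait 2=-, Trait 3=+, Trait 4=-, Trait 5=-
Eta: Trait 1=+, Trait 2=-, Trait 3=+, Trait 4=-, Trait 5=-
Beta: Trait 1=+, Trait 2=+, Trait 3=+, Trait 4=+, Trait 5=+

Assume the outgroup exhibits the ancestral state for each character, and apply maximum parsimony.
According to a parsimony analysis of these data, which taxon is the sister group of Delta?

Theta

Character polarity is set by the outgroup: the derived state is whichever differs from the outgroup's state, so for Trait 1, Trait 2, Trait 4 the derived state is '-', and for the remaining characters it is '+'.
Only Delta and Theta show the derived state '-' for Trait 1, supporting them as a clade.
Only Alpha, Delta, Eta, and Theta show the derived state '-' for Trait 2, supporting them as a clade.
Trait 3 (derived state '+') is shared by all ingroup taxa — unites the whole ingroup.
Trait 4: derived state '-' in Delta, Eta, and Theta only — synapomorphy for {Delta, Eta, Theta}.
Trait 5 (derived state '+') is unique to Beta (autapomorphy; uninformative for grouping).
Most parsimonious ingroup topology: ((((Delta,Theta),Eta),Alpha),Beta).
Delta and Theta form a cherry on this tree, so they are sister taxa.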